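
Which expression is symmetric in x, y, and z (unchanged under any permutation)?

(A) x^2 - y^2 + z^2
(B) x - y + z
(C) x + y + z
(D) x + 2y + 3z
C

A symmetric expression is unchanged when the variables are permuted; here the transformation to test is the swap (x, y) -> (y, x).
A symmetric expression must survive every permutation; the single swap x <-> y already eliminates the distractors, and the keyed expression is also unchanged by x <-> z and y <-> z (each variable enters it in exactly the same way).
Substitute the transformed coordinates into each option and compare with the original:
(A) x^2 - y^2 + z^2  ->  (y)^2 - (x)^2 + z^2 = -x^2 + y^2 + z^2   [differs from x^2 - y^2 + z^2: not invariant]
(B) x - y + z  ->  (y) - (x) + z = -x + y + z   [differs from x - y + z: not invariant]
(C) x + y + z  ->  (y) + (x) + z = x + y + z   [equals x + y + z: invariant]
(D) x + 2y + 3z  ->  (y) + 2(x) + 3z = 2x + y + 3z   [differs from x + 2y + 3z: not invariant]

Only option (C), x + y + z, is unchanged by the transformation.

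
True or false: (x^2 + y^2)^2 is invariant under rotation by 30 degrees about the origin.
True

Applying rotation by 30 degrees: x' = x*cos(30 degrees) - y*sin(30 degrees) = sqrt(3)x/2 - y/2, y' = x*sin(30 degrees) + y*cos(30 degrees) = x/2 + sqrt(3)y/2

Substituting into (x^2 + y^2)^2:
((sqrt(3)x/2 - y/2)^2 + (x/2 + sqrt(3)y/2)^2)^2
= x^4 + 2x^2y^2 + y^4 = (x^2 + y^2)^2

This equals the original expression (x^2 + y^2)^2, so it IS invariant.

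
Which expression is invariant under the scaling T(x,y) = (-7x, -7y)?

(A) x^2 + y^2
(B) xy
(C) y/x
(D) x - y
C

Under the uniform scaling T(x,y) = (-7x, -7y):
Substitute the transformed coordinates into each option and compare with the original:
(A) x^2 + y^2  ->  (-7x)^2 + (-7y)^2 = 49x^2 + 49y^2   [differs from x^2 + y^2: not invariant]
(B) xy  ->  (-7x)(-7y) = 49xy   [differs from xy: not invariant]
(C) y/x  ->  (-7y)/(-7x) = y/x   [equals y/x: invariant]
(D) x - y  ->  (-7x) - (-7y) = -7x + 7y   [differs from x - y: not invariant]

Only option (C), y/x, is unchanged by the transformation.
The common factor -7 cancels in a ratio of coordinates, while sums, products and sums of squares pick up factors of -7 or 49.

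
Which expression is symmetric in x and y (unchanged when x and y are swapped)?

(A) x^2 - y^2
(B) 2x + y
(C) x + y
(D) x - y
C

A symmetric expression is unchanged when the variables are permuted; here the transformation to test is the swap (x, y) -> (y, x).
Substitute the transformed coordinates into each option and compare with the original:
(A) x^2 - y^2  ->  (y)^2 - (x)^2 = -x^2 + y^2   [differs from x^2 - y^2: not invariant]
(B) 2x + y  ->  2(y) + (x) = x + 2y   [differs from 2x + y: not invariant]
(C) x + y  ->  (y) + (x) = x + y   [equals x + y: invariant]
(D) x - y  ->  (y) - (x) = -x + y   [differs from x - y: not invariant]

Only option (C), x + y, is unchanged by the transformation.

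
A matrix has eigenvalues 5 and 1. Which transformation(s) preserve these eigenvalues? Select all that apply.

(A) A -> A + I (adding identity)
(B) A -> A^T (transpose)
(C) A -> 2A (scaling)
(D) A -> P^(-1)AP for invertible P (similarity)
B and D

Eigenvalues are preserved by:
1. Similarity transformations: A -> P^(-1)AP (same characteristic polynomial)
2. Transpose: A^T has the same eigenvalues as A

Eigenvalues are NOT preserved by:
- Adding identity: eigenvalues become 5+1, 1+1
- Scaling: eigenvalues become 10, 2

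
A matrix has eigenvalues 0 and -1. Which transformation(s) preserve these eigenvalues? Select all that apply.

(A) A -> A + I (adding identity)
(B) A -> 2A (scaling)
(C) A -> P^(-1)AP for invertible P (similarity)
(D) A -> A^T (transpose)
C and D

Eigenvalues are preserved by:
1. Similarity transformations: A -> P^(-1)AP (same characteristic polynomial)
2. Transpose: A^T has the same eigenvalues as A

Eigenvalues are NOT preserved by:
- Adding identity: eigenvalues become 0+1, -1+1
- Scaling: eigenvalues become 0, -2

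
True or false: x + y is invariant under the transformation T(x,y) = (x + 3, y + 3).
False

Substitute T(x,y) = (x + 3, y + 3) into the expression and compare with the original.

Original: x + y
After applying T: (x + 3) + (y + 3) = x + y + 6

This differs from the original x + y (difference: 6), so the expression is NOT invariant.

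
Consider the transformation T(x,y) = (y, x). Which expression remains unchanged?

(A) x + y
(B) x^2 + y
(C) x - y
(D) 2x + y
A

An expression E(x,y) is invariant under T if E(T(x,y)) = E(x,y). Here T(x,y) = (y, x).
Substitute the transformed coordinates into each option and compare with the original:
(A) x + y  ->  (y) + (x) = x + y   [equals x + y: invariant]
(B) x^2 + y  ->  (y)^2 + (x) = x + y^2   [differs from x^2 + y: not invariant]
(C) x - y  ->  (y) - (x) = -x + y   [differs from x - y: not invariant]
(D) 2x + y  ->  2(y) + (x) = x + 2y   [differs from 2x + y: not invariant]

Only option (A), x + y, is unchanged by the transformation.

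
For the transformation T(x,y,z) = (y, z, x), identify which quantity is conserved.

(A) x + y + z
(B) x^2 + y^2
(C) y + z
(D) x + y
A

Apply T(x,y,z) = (y, z, x) to each option, i.e. replace (x, y, z) by the transformed coordinates.
Substitute the transformed coordinates into each option and compare with the original:
(A) x + y + z  ->  (y) + (z) + (x) = x + y + z   [equals x + y + z: invariant]
(B) x^2 + y^2  ->  (y)^2 + (z)^2 = y^2 + z^2   [differs from x^2 + y^2: not invariant]
(C) y + z  ->  (z) + (x) = x + z   [differs from y + z: not invariant]
(D) x + y  ->  (y) + (z) = y + z   [differs from x + y: not invariant]

Only option (A), x + y + z, is unchanged by the transformation.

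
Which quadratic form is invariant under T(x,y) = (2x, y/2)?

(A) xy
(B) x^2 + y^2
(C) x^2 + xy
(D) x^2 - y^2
A

T multiplies x by 2 and divides y by 2.
Substitute the transformed coordinates into each option and compare with the original:
(A) xy  ->  (2x)(y/2) = xy   [equals xy: invariant]
(B) x^2 + y^2  ->  (2x)^2 + (y/2)^2 = 4x^2 + y^2/4   [differs from x^2 + y^2: not invariant]
(C) x^2 + xy  ->  (2x)^2 + (2x)(y/2) = 4x^2 + xy   [differs from x^2 + xy: not invariant]
(D) x^2 - y^2  ->  (2x)^2 - (y/2)^2 = 4x^2 - y^2/4   [differs from x^2 - y^2: not invariant]

Only option (A), xy, is unchanged by the transformation.
The factors 2 and 1/2 cancel only in the pure product xy.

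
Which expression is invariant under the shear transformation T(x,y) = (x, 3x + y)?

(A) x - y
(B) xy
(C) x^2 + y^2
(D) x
D

Under the shear T(x,y) = (x, 3x + y):
Substitute the transformed coordinates into each option and compare with the original:
(A) x - y  ->  (x) - (3x + y) = -2x - y   [differs from x - y: not invariant]
(B) xy  ->  (x)(3x + y) = 3x^2 + xy   [differs from xy: not invariant]
(C) x^2 + y^2  ->  (x)^2 + (3x + y)^2 = 10x^2 + 6xy + y^2   [differs from x^2 + y^2: not invariant]
(D) x  ->  (x) = x   [equals x: invariant]

Only option (D), x, is unchanged by the transformation.
A vertical shear moves points parallel to the y-axis, so the x-coordinate (and any function of x alone) is unchanged.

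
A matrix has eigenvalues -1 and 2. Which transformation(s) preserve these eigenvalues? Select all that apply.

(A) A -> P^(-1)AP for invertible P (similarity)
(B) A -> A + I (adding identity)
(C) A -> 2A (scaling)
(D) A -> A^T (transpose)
A and D

Eigenvalues are preserved by:
1. Similarity transformations: A -> P^(-1)AP (same characteristic polynomial)
2. Transpose: A^T has the same eigenvalues as A

Eigenvalues are NOT preserved by:
- Adding identity: eigenvalues become -1+1, 2+1
- Scaling: eigenvalues become -2, 4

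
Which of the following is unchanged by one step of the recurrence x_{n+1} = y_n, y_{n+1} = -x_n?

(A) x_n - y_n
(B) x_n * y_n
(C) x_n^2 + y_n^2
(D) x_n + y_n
C

For the recurrence x_{n+1} = y_n, y_{n+1} = -x_n:

x_{n+1}^2 + y_{n+1}^2 = y_n^2 + (-x_n)^2 = x_n^2 + y_n^2
The sum of squares is conserved (like energy in a harmonic oscillator).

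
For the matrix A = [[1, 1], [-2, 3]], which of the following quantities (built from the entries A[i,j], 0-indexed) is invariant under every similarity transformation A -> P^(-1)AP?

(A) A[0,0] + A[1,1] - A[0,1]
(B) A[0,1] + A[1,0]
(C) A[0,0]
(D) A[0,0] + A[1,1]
D

A[0,0] + A[1,1] is the trace of A. By the cyclic property of the trace, tr(P^(-1)AP) = tr(APP^(-1)) = tr(A), so it is the same for every matrix similar to A.

The other combinations are not similarity invariants. For example, take P = [[1, 1], [1, 2]] (det P = 1), so P^(-1) = [[2, -1], [-1, 1]] and
B = P^(-1)AP = [[3, 2], [-1, 1]].
Evaluating each option on A and on B:
(A) A[0,0] + A[1,1] - A[0,1]: 3 for A, 2 for B -> changes
(B) A[0,1] + A[1,0]: -1 for A, 1 for B -> changes
(C) A[0,0]: 1 for A, 3 for B -> changes
(D) A[0,0] + A[1,1]: 4 for A, 4 for B -> unchanged

Only (D) A[0,0] + A[1,1] = 4 survives (and it does so for every P, not just this one), so it is the invariant.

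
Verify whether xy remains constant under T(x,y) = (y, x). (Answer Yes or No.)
Yes

Substitute T(x,y) = (y, x) into the expression and compare with the original.

Original: xy
After applying T: (y)(x) = xy

This is identical to the original xy, so the expression is invariant.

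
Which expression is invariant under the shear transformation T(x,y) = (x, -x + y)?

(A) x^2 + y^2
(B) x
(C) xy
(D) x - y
B

Under the shear T(x,y) = (x, -x + y):
Substitute the transformed coordinates into each option and compare with the original:
(A) x^2 + y^2  ->  (x)^2 + (-x + y)^2 = 2x^2 - 2xy + y^2   [differs from x^2 + y^2: not invariant]
(B) x  ->  (x) = x   [equals x: invariant]
(C) xy  ->  (x)(-x + y) = -x^2 + xy   [differs from xy: not invariant]
(D) x - y  ->  (x) - (-x + y) = 2x - y   [differs from x - y: not invariant]

Only option (B), x, is unchanged by the transformation.
A vertical shear moves points parallel to the y-axis, so the x-coordinate (and any function of x alone) is unchanged.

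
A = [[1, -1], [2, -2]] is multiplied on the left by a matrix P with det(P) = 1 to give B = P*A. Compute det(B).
0

By the multiplicative property of determinants, det(B) = det(P*A) = det(P) * det(A) = det(A),
so the determinant is invariant under multiplication by any determinant-1 matrix; we just need det(A).

det(A) = (1)(-2) - (-1)(2) = -2 - (-2) = 0

Therefore det(B) = 1 * 0 = 0.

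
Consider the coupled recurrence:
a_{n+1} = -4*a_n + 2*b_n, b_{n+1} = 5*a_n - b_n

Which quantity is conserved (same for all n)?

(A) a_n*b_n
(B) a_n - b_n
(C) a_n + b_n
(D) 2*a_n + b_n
C

Replace a_n by a_{n+1} = -4*a_n + 2*b_n and b_n by b_{n+1} = 5*a_n - b_n in each option and simplify:
(A) a_n*b_n  ->  (-4*a_n + 2*b_n)*(5*a_n - b_n) = -20*a_n^2 + 14*a_n*b_n - 2*b_n^2   [not conserved]
(B) a_n - b_n  ->  (-4*a_n + 2*b_n) - (5*a_n - b_n) = -9*a_n + 3*b_n   [not conserved]
(C) a_n + b_n  ->  (-4*a_n + 2*b_n) + (5*a_n - b_n) = a_n + b_n   [conserved]
(D) 2*a_n + b_n  ->  2*(-4*a_n + 2*b_n) + (5*a_n - b_n) = -3*a_n + 3*b_n   [not conserved]

Only (C) a_n + b_n returns to itself after one step, so it is the conserved quantity.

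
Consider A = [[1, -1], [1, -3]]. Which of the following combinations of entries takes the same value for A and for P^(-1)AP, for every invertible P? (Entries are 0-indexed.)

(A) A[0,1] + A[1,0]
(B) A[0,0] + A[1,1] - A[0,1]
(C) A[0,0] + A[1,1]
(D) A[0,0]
C

A[0,0] + A[1,1] is the trace of A. By the cyclic property of the trace, tr(P^(-1)AP) = tr(APP^(-1)) = tr(A), so it is the same for every matrix similar to A.

The other combinations are not similarity invariants. For example, take P = [[2, 1], [1, 1]] (det P = 1), so P^(-1) = [[1, -1], [-1, 2]] and
B = P^(-1)AP = [[2, 2], [-3, -4]].
Evaluating each option on A and on B:
(A) A[0,1] + A[1,0]: 0 for A, -1 for B -> changes
(B) A[0,0] + A[1,1] - A[0,1]: -1 for A, -4 for B -> changes
(C) A[0,0] + A[1,1]: -2 for A, -2 for B -> unchanged
(D) A[0,0]: 1 for A, 2 for B -> changes

Only (C) A[0,0] + A[1,1] = -2 survives (and it does so for every P, not just this one), so it is the invariant.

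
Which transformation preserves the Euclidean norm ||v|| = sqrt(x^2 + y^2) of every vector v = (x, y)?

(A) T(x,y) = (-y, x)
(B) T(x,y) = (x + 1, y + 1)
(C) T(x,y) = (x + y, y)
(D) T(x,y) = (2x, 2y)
A

A transformation preserves a norm if ||T(v)|| = ||v|| for every v; a single vector where the norm changes rules an option out.

(A) T(x,y) = (-y, x): preserves the norm -- it is an orthogonal map (a rotation/reflection), and (-y)^2 + (x)^2 simplifies to x^2 + y^2.
(B) T(x,y) = (x + 1, y + 1): v = (1, 0) has norm sqrt((1)^2 + (0)^2) = 1, but T(v) = (2, 1) has norm sqrt(5) -- not preserved.
(C) T(x,y) = (x + y, y): v = (0, 1) has norm sqrt((0)^2 + (1)^2) = 1, but T(v) = (1, 1) has norm sqrt(2) -- not preserved.
(D) T(x,y) = (2x, 2y): v = (1, 0) has norm sqrt((1)^2 + (0)^2) = 1, but T(v) = (2, 0) has norm 2 -- not preserved.

Therefore the answer is (A).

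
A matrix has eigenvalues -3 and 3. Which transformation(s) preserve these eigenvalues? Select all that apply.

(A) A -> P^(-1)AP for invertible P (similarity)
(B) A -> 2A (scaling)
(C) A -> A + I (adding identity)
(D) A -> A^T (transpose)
A and D

Eigenvalues are preserved by:
1. Similarity transformations: A -> P^(-1)AP (same characteristic polynomial)
2. Transpose: A^T has the same eigenvalues as A

Eigenvalues are NOT preserved by:
- Adding identity: eigenvalues become -3+1, 3+1
- Scaling: eigenvalues become -6, 6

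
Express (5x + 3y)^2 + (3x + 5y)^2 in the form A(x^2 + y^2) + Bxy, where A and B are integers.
34(x^2 + y^2) + 60xy

Expanding: (5x + 3y)^2 = 25x^2 + 30xy + 9y^2
(3x + 5y)^2 = 9x^2 + 30xy + 25y^2
Sum = (25+9)(x^2+y^2) + 60xy = 34(x^2 + y^2) + 60xy
This is symmetric in x and y.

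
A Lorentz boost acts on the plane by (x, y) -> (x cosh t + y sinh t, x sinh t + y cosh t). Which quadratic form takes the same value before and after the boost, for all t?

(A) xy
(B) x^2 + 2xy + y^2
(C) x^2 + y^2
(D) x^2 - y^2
D

Write x' = x cosh t + y sinh t, y' = x sinh t + y cosh t and substitute into each option:
(A) xy: (x cosh t + y sinh t)(x sinh t + y cosh t) = xy(cosh^2 t + sinh^2 t) + (x^2 + y^2) sinh t cosh t = xy cosh 2t + (x^2 + y^2)(sinh 2t)/2   [not invariant for t != 0]
(B) x^2 + 2xy + y^2: (x' + y')^2 with x' + y' = (x + y)(cosh t + sinh t) = (x + y)e^t, so it becomes (x + y)^2 e^(2t)   [not invariant for t != 0]
(C) x^2 + y^2: (x cosh t + y sinh t)^2 + (x sinh t + y cosh t)^2 = (x^2 + y^2)(cosh^2 t + sinh^2 t) + 4xy sinh t cosh t = (x^2 + y^2) cosh 2t + 2xy sinh 2t   [not invariant for t != 0]
(D) x^2 - y^2: (x cosh t + y sinh t)^2 - (x sinh t + y cosh t)^2 = x^2(cosh^2 t - sinh^2 t) + 2xy(cosh t sinh t - sinh t cosh t) + y^2(sinh^2 t - cosh^2 t) = x^2 - y^2   [invariant, using cosh^2 t - sinh^2 t = 1]

Only (D) x^2 - y^2 is unchanged; it is the Minkowski form preserved by Lorentz boosts, just as x^2 + y^2 is preserved by ordinary rotations.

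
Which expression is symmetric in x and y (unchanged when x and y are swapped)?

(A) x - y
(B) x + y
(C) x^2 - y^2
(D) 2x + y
B

A symmetric expression is unchanged when the variables are permuted; here the transformation to test is the swap (x, y) -> (y, x).
Substitute the transformed coordinates into each option and compare with the original:
(A) x - y  ->  (y) - (x) = -x + y   [differs from x - y: not invariant]
(B) x + y  ->  (y) + (x) = x + y   [equals x + y: invariant]
(C) x^2 - y^2  ->  (y)^2 - (x)^2 = -x^2 + y^2   [differs from x^2 - y^2: not invariant]
(D) 2x + y  ->  2(y) + (x) = x + 2y   [differs from 2x + y: not invariant]

Only option (B), x + y, is unchanged by the transformation.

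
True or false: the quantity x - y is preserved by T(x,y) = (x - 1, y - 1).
True

Substitute T(x,y) = (x - 1, y - 1) into the expression and compare with the original.

Original: x - y
After applying T: (x - 1) - (y - 1) = x - y

This is identical to the original x - y, so the expression is invariant.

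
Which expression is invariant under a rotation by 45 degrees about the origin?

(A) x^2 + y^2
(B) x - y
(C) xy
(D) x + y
A

A rotation by 45 degrees sends (x, y) to (sqrt(2)x/2 - sqrt(2)y/2, sqrt(2)x/2 + sqrt(2)y/2).
Substitute the transformed coordinates into each option and compare with the original:
(A) x^2 + y^2  ->  (sqrt(2)x/2 - sqrt(2)y/2)^2 + (sqrt(2)x/2 + sqrt(2)y/2)^2 = x^2 + y^2   [equals x^2 + y^2: invariant]
(B) x - y  ->  (sqrt(2)x/2 - sqrt(2)y/2) - (sqrt(2)x/2 + sqrt(2)y/2) = -sqrt(2)y   [differs from x - y: not invariant]
(C) xy  ->  (sqrt(2)x/2 - sqrt(2)y/2)(sqrt(2)x/2 + sqrt(2)y/2) = x^2/2 - y^2/2   [differs from xy: not invariant]
(D) x + y  ->  (sqrt(2)x/2 - sqrt(2)y/2) + (sqrt(2)x/2 + sqrt(2)y/2) = sqrt(2)x   [differs from x + y: not invariant]

Only option (A), x^2 + y^2, is unchanged by the transformation.
Geometrically, x^2 + y^2 is the squared distance from the origin, which every rotation about the origin preserves.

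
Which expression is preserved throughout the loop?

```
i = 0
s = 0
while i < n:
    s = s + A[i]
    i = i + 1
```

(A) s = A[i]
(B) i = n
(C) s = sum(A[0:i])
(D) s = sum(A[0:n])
C

A loop invariant must hold before the first iteration and be re-established by every execution of the body.

(C) s = sum(A[0:i]): Initially i = 0 and s = 0 = sum of the empty slice A[0:0]. If s = sum(A[0:i]) holds at the top of an iteration, the body sets s to sum(A[0:i]) + A[i] = sum(A[0:i+1]) and then i to i+1, so s = sum(A[0:i]) holds again. At exit i = n, giving s = sum(A[0:n]).

The other options fail:
(A) s = A[i]: after the first iteration s = A[0] but i = 1, so s = A[i] compares s with the wrong element (and fails in general).
(B) i = n: false initially (i = 0); it is the exit condition, not an invariant.
(D) s = sum(A[0:n]): false before the loop (s = 0, not the full sum) -- it only becomes true at exit.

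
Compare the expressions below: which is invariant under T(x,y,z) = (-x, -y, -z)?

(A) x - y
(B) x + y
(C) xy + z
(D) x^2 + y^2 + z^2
D

Apply T(x,y,z) = (-x, -y, -z) to each option, i.e. replace (x, y, z) by the transformed coordinates.
Substitute the transformed coordinates into each option and compare with the original:
(A) x - y  ->  (-x) - (-y) = -x + y   [differs from x - y: not invariant]
(B) x + y  ->  (-x) + (-y) = -x - y   [differs from x + y: not invariant]
(C) xy + z  ->  (-x)(-y) + (-z) = xy - z   [differs from xy + z: not invariant]
(D) x^2 + y^2 + z^2  ->  (-x)^2 + (-y)^2 + (-z)^2 = x^2 + y^2 + z^2   [equals x^2 + y^2 + z^2: invariant]

Only option (D), x^2 + y^2 + z^2, is unchanged by the transformation.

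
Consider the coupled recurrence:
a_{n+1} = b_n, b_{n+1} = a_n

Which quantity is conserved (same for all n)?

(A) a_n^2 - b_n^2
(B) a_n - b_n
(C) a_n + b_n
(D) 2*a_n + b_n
C

Replace a_n by a_{n+1} = b_n and b_n by b_{n+1} = a_n in each option and simplify:
(A) a_n^2 - b_n^2  ->  (b_n)^2 - (a_n)^2 = -a_n^2 + b_n^2   [not conserved]
(B) a_n - b_n  ->  (b_n) - (a_n) = -a_n + b_n   [not conserved]
(C) a_n + b_n  ->  (b_n) + (a_n) = a_n + b_n   [conserved]
(D) 2*a_n + b_n  ->  2*(b_n) + (a_n) = a_n + 2*b_n   [not conserved]

Only (C) a_n + b_n returns to itself after one step, so it is the conserved quantity.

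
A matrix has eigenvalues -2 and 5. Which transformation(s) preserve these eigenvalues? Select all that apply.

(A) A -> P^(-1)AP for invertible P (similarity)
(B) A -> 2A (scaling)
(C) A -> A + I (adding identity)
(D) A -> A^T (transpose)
A and D

Eigenvalues are preserved by:
1. Similarity transformations: A -> P^(-1)AP (same characteristic polynomial)
2. Transpose: A^T has the same eigenvalues as A

Eigenvalues are NOT preserved by:
- Adding identity: eigenvalues become -2+1, 5+1
- Scaling: eigenvalues become -4, 10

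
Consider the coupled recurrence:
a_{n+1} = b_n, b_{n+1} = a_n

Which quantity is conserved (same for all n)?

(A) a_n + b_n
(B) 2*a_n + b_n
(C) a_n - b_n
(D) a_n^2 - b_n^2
A

Replace a_n by a_{n+1} = b_n and b_n by b_{n+1} = a_n in each option and simplify:
(A) a_n + b_n  ->  (b_n) + (a_n) = a_n + b_n   [conserved]
(B) 2*a_n + b_n  ->  2*(b_n) + (a_n) = a_n + 2*b_n   [not conserved]
(C) a_n - b_n  ->  (b_n) - (a_n) = -a_n + b_n   [not conserved]
(D) a_n^2 - b_n^2  ->  (b_n)^2 - (a_n)^2 = -a_n^2 + b_n^2   [not conserved]

Only (A) a_n + b_n returns to itself after one step, so it is the conserved quantity.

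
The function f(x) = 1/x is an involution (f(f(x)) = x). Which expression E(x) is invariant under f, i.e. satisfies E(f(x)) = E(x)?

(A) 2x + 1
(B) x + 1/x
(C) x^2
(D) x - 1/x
B

Replace x by f(x) = 1/x in each option and simplify. As a quick numerical cross-check, also compare E(4) with E(f(4)) = E(1/4).

(A) 2x + 1  ->  2(1/x) + 1 = (x + 2)/x; check: E(4) = 9 but E(1/4) = 3/2.   [not invariant]
(B) x + 1/x  ->  (1/x) + 1/(1/x), which simplifies back to x + 1/x; check: E(4) = 17/4, E(1/4) = 17/4.   [invariant]
(C) x^2  ->  (1/x)^2 = x^(-2); check: E(4) = 16 but E(1/4) = 1/16.   [not invariant]
(D) x - 1/x  ->  (1/x) - 1/(1/x) = -x + 1/x; check: E(4) = 15/4 but E(1/4) = -15/4.   [not invariant]

Only (B) is unchanged. E is symmetric under swapping x with f(x) = 1/x, which is exactly what an involution does.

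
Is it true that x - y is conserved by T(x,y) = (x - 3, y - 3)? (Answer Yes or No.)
Yes

Substitute T(x,y) = (x - 3, y - 3) into the expression and compare with the original.

Original: x - y
After applying T: (x - 3) - (y - 3) = x - y

This is identical to the original x - y, so the expression is invariant.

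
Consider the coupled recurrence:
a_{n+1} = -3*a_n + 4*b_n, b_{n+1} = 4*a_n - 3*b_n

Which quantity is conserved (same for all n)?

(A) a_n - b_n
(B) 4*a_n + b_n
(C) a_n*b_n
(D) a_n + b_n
D

Replace a_n by a_{n+1} = -3*a_n + 4*b_n and b_n by b_{n+1} = 4*a_n - 3*b_n in each option and simplify:
(A) a_n - b_n  ->  (-3*a_n + 4*b_n) - (4*a_n - 3*b_n) = -7*a_n + 7*b_n   [not conserved]
(B) 4*a_n + b_n  ->  4*(-3*a_n + 4*b_n) + (4*a_n - 3*b_n) = -8*a_n + 13*b_n   [not conserved]
(C) a_n*b_n  ->  (-3*a_n + 4*b_n)*(4*a_n - 3*b_n) = -12*a_n^2 + 25*a_n*b_n - 12*b_n^2   [not conserved]
(D) a_n + b_n  ->  (-3*a_n + 4*b_n) + (4*a_n - 3*b_n) = a_n + b_n   [conserved]

Only (D) a_n + b_n returns to itself after one step, so it is the conserved quantity.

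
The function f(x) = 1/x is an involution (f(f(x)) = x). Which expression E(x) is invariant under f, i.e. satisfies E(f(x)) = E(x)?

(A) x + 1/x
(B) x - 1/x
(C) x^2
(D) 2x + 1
A

Replace x by f(x) = 1/x in each option and simplify. As a quick numerical cross-check, also compare E(5) with E(f(5)) = E(1/5).

(A) x + 1/x  ->  (1/x) + 1/(1/x), which simplifies back to x + 1/x; check: E(5) = 26/5, E(1/5) = 26/5.   [invariant]
(B) x - 1/x  ->  (1/x) - 1/(1/x) = -x + 1/x; check: E(5) = 24/5 but E(1/5) = -24/5.   [not invariant]
(C) x^2  ->  (1/x)^2 = x^(-2); check: E(5) = 25 but E(1/5) = 1/25.   [not invariant]
(D) 2x + 1  ->  2(1/x) + 1 = (x + 2)/x; check: E(5) = 11 but E(1/5) = 7/5.   [not invariant]

Only (A) is unchanged. E is symmetric under swapping x with f(x) = 1/x, which is exactly what an involution does.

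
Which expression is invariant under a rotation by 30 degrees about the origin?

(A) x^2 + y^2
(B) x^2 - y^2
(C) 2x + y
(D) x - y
A

A rotation by 30 degrees sends (x, y) to (sqrt(3)x/2 - y/2, x/2 + sqrt(3)y/2).
Substitute the transformed coordinates into each option and compare with the original:
(A) x^2 + y^2  ->  (sqrt(3)x/2 - y/2)^2 + (x/2 + sqrt(3)y/2)^2 = x^2 + y^2   [equals x^2 + y^2: invariant]
(B) x^2 - y^2  ->  (sqrt(3)x/2 - y/2)^2 - (x/2 + sqrt(3)y/2)^2 = x^2/2 - sqrt(3)xy - y^2/2   [differs from x^2 - y^2: not invariant]
(C) 2x + y  ->  2(sqrt(3)x/2 - y/2) + (x/2 + sqrt(3)y/2) = x/2 + sqrt(3)x - y + sqrt(3)y/2   [differs from 2x + y: not invariant]
(D) x - y  ->  (sqrt(3)x/2 - y/2) - (x/2 + sqrt(3)y/2) = -x/2 + sqrt(3)x/2 - sqrt(3)y/2 - y/2   [differs from x - y: not invariant]

Only option (A), x^2 + y^2, is unchanged by the transformation.
Geometrically, x^2 + y^2 is the squared distance from the origin, which every rotation about the origin preserves.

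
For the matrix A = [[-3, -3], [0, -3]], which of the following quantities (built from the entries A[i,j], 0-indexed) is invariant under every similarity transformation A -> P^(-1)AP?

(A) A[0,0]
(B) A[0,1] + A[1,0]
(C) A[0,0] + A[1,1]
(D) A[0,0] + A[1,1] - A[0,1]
C

A[0,0] + A[1,1] is the trace of A. By the cyclic property of the trace, tr(P^(-1)AP) = tr(APP^(-1)) = tr(A), so it is the same for every matrix similar to A.

The other combinations are not similarity invariants. For example, take P = [[1, 1], [1, 2]] (det P = 1), so P^(-1) = [[2, -1], [-1, 1]] and
B = P^(-1)AP = [[-9, -12], [3, 3]].
Evaluating each option on A and on B:
(A) A[0,0]: -3 for A, -9 for B -> changes
(B) A[0,1] + A[1,0]: -3 for A, -9 for B -> changes
(C) A[0,0] + A[1,1]: -6 for A, -6 for B -> unchanged
(D) A[0,0] + A[1,1] - A[0,1]: -3 for A, 6 for B -> changes

Only (C) A[0,0] + A[1,1] = -6 survives (and it does so for every P, not just this one), so it is the invariant.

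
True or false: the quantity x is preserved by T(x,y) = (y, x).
False

Substitute T(x,y) = (y, x) into the expression and compare with the original.

Original: x
After applying T: (y) = y

This differs from the original x (difference: -x + y), so the expression is NOT invariant.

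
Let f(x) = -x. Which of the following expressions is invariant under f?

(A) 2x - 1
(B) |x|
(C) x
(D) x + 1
B

For f(x) = -x:
Applying f replaces x by -x. Since |-x| = |x|, the absolute value is unchanged by f, whereas x -> -x, 2x - 1 -> -2x - 1 and x + 1 -> -x + 1 all change.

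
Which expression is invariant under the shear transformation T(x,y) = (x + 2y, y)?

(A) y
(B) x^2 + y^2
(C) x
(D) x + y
A

Under the shear T(x,y) = (x + 2y, y):
Substitute the transformed coordinates into each option and compare with the original:
(A) y  ->  (y) = y   [equals y: invariant]
(B) x^2 + y^2  ->  (x + 2y)^2 + (y)^2 = x^2 + 4xy + 5y^2   [differs from x^2 + y^2: not invariant]
(C) x  ->  (x + 2y) = x + 2y   [differs from x: not invariant]
(D) x + y  ->  (x + 2y) + (y) = x + 3y   [differs from x + y: not invariant]

Only option (A), y, is unchanged by the transformation.
A horizontal shear moves points parallel to the x-axis, so the y-coordinate (and any function of y alone) is unchanged.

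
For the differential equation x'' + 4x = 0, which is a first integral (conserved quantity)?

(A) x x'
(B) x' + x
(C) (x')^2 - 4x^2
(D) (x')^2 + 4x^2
D

A first integral I satisfies dI/dt = 0 along every solution. Differentiate each option and use the equation of motion:
(A) d/dt[x x'] = (x')^2 + x x'' = (x')^2 - 4x^2, not identically 0
(B) d/dt[x' + x] = x'' + x' = -4x + x', not identically 0
(C) d/dt[(x')^2 - 4x^2] = 2x'x'' - 8x x' = -16x x', not identically 0
(D) d/dt[(x')^2 + 4x^2] = 2x'x'' + 8x x' = 2x'(-4x) + 8x x' = 0

Only (D) has zero time-derivative. So the energy-like quantity (x')^2 + 4x^2 is the first integral.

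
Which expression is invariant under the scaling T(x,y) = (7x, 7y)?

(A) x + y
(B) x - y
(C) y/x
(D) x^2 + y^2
C

Under the uniform scaling T(x,y) = (7x, 7y):
Substitute the transformed coordinates into each option and compare with the original:
(A) x + y  ->  (7x) + (7y) = 7x + 7y   [differs from x + y: not invariant]
(B) x - y  ->  (7x) - (7y) = 7x - 7y   [differs from x - y: not invariant]
(C) y/x  ->  (7y)/(7x) = y/x   [equals y/x: invariant]
(D) x^2 + y^2  ->  (7x)^2 + (7y)^2 = 49x^2 + 49y^2   [differs from x^2 + y^2: not invariant]

Only option (C), y/x, is unchanged by the transformation.
The common factor 7 cancels in a ratio of coordinates, while sums, products and sums of squares pick up factors of 7 or 49.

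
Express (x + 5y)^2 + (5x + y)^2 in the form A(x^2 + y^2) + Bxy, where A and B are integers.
26(x^2 + y^2) + 20xy

Expanding: (x + 5y)^2 = x^2 + 10xy + 25y^2
(5x + y)^2 = 25x^2 + 10xy + y^2
Sum = (1+25)(x^2+y^2) + 20xy = 26(x^2 + y^2) + 20xy
This is symmetric in x and y.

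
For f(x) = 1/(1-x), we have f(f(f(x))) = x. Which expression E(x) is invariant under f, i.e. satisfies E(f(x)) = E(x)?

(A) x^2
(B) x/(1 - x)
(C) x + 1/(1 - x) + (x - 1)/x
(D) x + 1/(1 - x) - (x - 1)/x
C

Replace x by f(x) = 1/(1 - x) in each option and simplify. As a quick numerical cross-check, also compare E(4) with E(f(4)) = E(-1/3).

(A) x^2  ->  (1/(1 - x))^2 = (x - 1)^(-2); check: E(4) = 16 but E(-1/3) = 1/9.   [not invariant]
(B) x/(1 - x)  ->  (1/(1 - x))/(1 - (1/(1 - x))) = -1/x; check: E(4) = -4/3 but E(-1/3) = -1/4.   [not invariant]
(C) x + 1/(1 - x) + (x - 1)/x  ->  (1/(1 - x)) + 1/(1 - (1/(1 - x))) + ((1/(1 - x)) - 1)/(1/(1 - x)), which simplifies back to x + 1/(1 - x) + (x - 1)/x; check: E(4) = 53/12, E(-1/3) = 53/12.   [invariant]
(D) x + 1/(1 - x) - (x - 1)/x  ->  (1/(1 - x)) + 1/(1 - (1/(1 - x))) - ((1/(1 - x)) - 1)/(1/(1 - x)) = (x^2(1 - x) - x + (x - 1)^2)/(x(x - 1)); check: E(4) = 35/12 but E(-1/3) = -43/12.   [not invariant]

Only (C) is unchanged. Indeed f(f(x)) = 1/(1 - 1/(1-x)) = (1-x)/(-x) = (x-1)/x, so E(x) = x + f(x) + f(f(x)) is the sum over the whole 3-cycle; applying f just permutes the three terms cyclically (x -> f(x) -> f(f(x)) -> x), leaving the sum unchanged.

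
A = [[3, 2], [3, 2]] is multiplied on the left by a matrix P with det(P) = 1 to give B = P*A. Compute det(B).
0

By the multiplicative property of determinants, det(B) = det(P*A) = det(P) * det(A) = det(A),
so the determinant is invariant under multiplication by any determinant-1 matrix; we just need det(A).

det(A) = (3)(2) - (2)(3) = 6 - 6 = 0

Therefore det(B) = 1 * 0 = 0.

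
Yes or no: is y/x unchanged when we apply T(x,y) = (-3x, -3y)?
Yes

Substitute T(x,y) = (-3x, -3y) into the expression and compare with the original.

Original: y/x
After applying T: (-3y)/(-3x) = y/x

This is identical to the original y/x, so the expression is invariant.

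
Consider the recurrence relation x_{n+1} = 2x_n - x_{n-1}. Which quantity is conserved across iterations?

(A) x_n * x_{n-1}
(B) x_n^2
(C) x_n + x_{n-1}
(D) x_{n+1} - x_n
D

For the recurrence x_{n+1} = 2x_n - x_{n-1}:

If x_{n+1} = 2x_n - x_{n-1}, then:
x_{n+1} - x_n = x_n - x_{n-1}
The first difference is constant throughout the sequence.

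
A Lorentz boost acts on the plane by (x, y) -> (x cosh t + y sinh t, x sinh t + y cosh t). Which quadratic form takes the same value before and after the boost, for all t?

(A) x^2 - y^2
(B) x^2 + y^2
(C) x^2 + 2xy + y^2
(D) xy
A

Write x' = x cosh t + y sinh t, y' = x sinh t + y cosh t and substitute into each option:
(A) x^2 - y^2: (x cosh t + y sinh t)^2 - (x sinh t + y cosh t)^2 = x^2(cosh^2 t - sinh^2 t) + 2xy(cosh t sinh t - sinh t cosh t) + y^2(sinh^2 t - cosh^2 t) = x^2 - y^2   [invariant, using cosh^2 t - sinh^2 t = 1]
(B) x^2 + y^2: (x cosh t + y sinh t)^2 + (x sinh t + y cosh t)^2 = (x^2 + y^2)(cosh^2 t + sinh^2 t) + 4xy sinh t cosh t = (x^2 + y^2) cosh 2t + 2xy sinh 2t   [not invariant for t != 0]
(C) x^2 + 2xy + y^2: (x' + y')^2 with x' + y' = (x + y)(cosh t + sinh t) = (x + y)e^t, so it becomes (x + y)^2 e^(2t)   [not invariant for t != 0]
(D) xy: (x cosh t + y sinh t)(x sinh t + y cosh t) = xy(cosh^2 t + sinh^2 t) + (x^2 + y^2) sinh t cosh t = xy cosh 2t + (x^2 + y^2)(sinh 2t)/2   [not invariant for t != 0]

Only (A) x^2 - y^2 is unchanged; it is the Minkowski form preserved by Lorentz boosts, just as x^2 + y^2 is preserved by ordinary rotations.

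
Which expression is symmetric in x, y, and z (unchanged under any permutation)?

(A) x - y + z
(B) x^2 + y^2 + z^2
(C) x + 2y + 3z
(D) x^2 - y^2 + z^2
B

A symmetric expression is unchanged when the variables are permuted; here the transformation to test is the swap (x, y) -> (y, x).
A symmetric expression must survive every permutation; the single swap x <-> y already eliminates the distractors, and the keyed expression is also unchanged by x <-> z and y <-> z (each variable enters it in exactly the same way).
Substitute the transformed coordinates into each option and compare with the original:
(A) x - y + z  ->  (y) - (x) + z = -x + y + z   [differs from x - y + z: not invariant]
(B) x^2 + y^2 + z^2  ->  (y)^2 + (x)^2 + z^2 = x^2 + y^2 + z^2   [equals x^2 + y^2 + z^2: invariant]
(C) x + 2y + 3z  ->  (y) + 2(x) + 3z = 2x + y + 3z   [differs from x + 2y + 3z: not invariant]
(D) x^2 - y^2 + z^2  ->  (y)^2 - (x)^2 + z^2 = -x^2 + y^2 + z^2   [differs from x^2 - y^2 + z^2: not invariant]

Only option (B), x^2 + y^2 + z^2, is unchanged by the transformation.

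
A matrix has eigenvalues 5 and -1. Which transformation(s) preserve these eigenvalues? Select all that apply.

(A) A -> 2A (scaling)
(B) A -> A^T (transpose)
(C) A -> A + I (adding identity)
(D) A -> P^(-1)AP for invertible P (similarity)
B and D

Eigenvalues are preserved by:
1. Similarity transformations: A -> P^(-1)AP (same characteristic polynomial)
2. Transpose: A^T has the same eigenvalues as A

Eigenvalues are NOT preserved by:
- Adding identity: eigenvalues become 5+1, -1+1
- Scaling: eigenvalues become 10, -2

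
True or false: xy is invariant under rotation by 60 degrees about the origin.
False

Applying rotation by 60 degrees: x' = x*cos(60 degrees) - y*sin(60 degrees) = x/2 - sqrt(3)y/2, y' = x*sin(60 degrees) + y*cos(60 degrees) = sqrt(3)x/2 + y/2

Substituting into xy:
(x/2 - sqrt(3)y/2)(sqrt(3)x/2 + y/2)
= sqrt(3)x^2/4 - xy/2 - sqrt(3)y^2/4

This differs from the original expression xy, so it is NOT invariant.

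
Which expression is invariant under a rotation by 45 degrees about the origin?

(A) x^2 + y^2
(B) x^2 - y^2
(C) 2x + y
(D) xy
A

A rotation by 45 degrees sends (x, y) to (sqrt(2)x/2 - sqrt(2)y/2, sqrt(2)x/2 + sqrt(2)y/2).
Substitute the transformed coordinates into each option and compare with the original:
(A) x^2 + y^2  ->  (sqrt(2)x/2 - sqrt(2)y/2)^2 + (sqrt(2)x/2 + sqrt(2)y/2)^2 = x^2 + y^2   [equals x^2 + y^2: invariant]
(B) x^2 - y^2  ->  (sqrt(2)x/2 - sqrt(2)y/2)^2 - (sqrt(2)x/2 + sqrt(2)y/2)^2 = -2xy   [differs from x^2 - y^2: not invariant]
(C) 2x + y  ->  2(sqrt(2)x/2 - sqrt(2)y/2) + (sqrt(2)x/2 + sqrt(2)y/2) = 3sqrt(2)x/2 - sqrt(2)y/2   [differs from 2x + y: not invariant]
(D) xy  ->  (sqrt(2)x/2 - sqrt(2)y/2)(sqrt(2)x/2 + sqrt(2)y/2) = x^2/2 - y^2/2   [differs from xy: not invariant]

Only option (A), x^2 + y^2, is unchanged by the transformation.
Geometrically, x^2 + y^2 is the squared distance from the origin, which every rotation about the origin preserves.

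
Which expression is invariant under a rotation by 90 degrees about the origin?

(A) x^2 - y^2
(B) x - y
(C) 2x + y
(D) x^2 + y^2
D

A rotation by 90 degrees sends (x, y) to (-y, x).
Substitute the transformed coordinates into each option and compare with the original:
(A) x^2 - y^2  ->  (-y)^2 - (x)^2 = -x^2 + y^2   [differs from x^2 - y^2: not invariant]
(B) x - y  ->  (-y) - (x) = -x - y   [differs from x - y: not invariant]
(C) 2x + y  ->  2(-y) + (x) = x - 2y   [differs from 2x + y: not invariant]
(D) x^2 + y^2  ->  (-y)^2 + (x)^2 = x^2 + y^2   [equals x^2 + y^2: invariant]

Only option (D), x^2 + y^2, is unchanged by the transformation.
Geometrically, x^2 + y^2 is the squared distance from the origin, which every rotation about the origin preserves.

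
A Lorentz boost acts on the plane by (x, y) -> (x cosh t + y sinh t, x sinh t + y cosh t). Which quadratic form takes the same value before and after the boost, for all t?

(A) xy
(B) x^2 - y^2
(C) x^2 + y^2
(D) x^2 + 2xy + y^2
B

Write x' = x cosh t + y sinh t, y' = x sinh t + y cosh t and substitute into each option:
(A) xy: (x cosh t + y sinh t)(x sinh t + y cosh t) = xy(cosh^2 t + sinh^2 t) + (x^2 + y^2) sinh t cosh t = xy cosh 2t + (x^2 + y^2)(sinh 2t)/2   [not invariant for t != 0]
(B) x^2 - y^2: (x cosh t + y sinh t)^2 - (x sinh t + y cosh t)^2 = x^2(cosh^2 t - sinh^2 t) + 2xy(cosh t sinh t - sinh t cosh t) + y^2(sinh^2 t - cosh^2 t) = x^2 - y^2   [invariant, using cosh^2 t - sinh^2 t = 1]
(C) x^2 + y^2: (x cosh t + y sinh t)^2 + (x sinh t + y cosh t)^2 = (x^2 + y^2)(cosh^2 t + sinh^2 t) + 4xy sinh t cosh t = (x^2 + y^2) cosh 2t + 2xy sinh 2t   [not invariant for t != 0]
(D) x^2 + 2xy + y^2: (x' + y')^2 with x' + y' = (x + y)(cosh t + sinh t) = (x + y)e^t, so it becomes (x + y)^2 e^(2t)   [not invariant for t != 0]

Only (B) x^2 - y^2 is unchanged; it is the Minkowski form preserved by Lorentz boosts, just as x^2 + y^2 is preserved by ordinary rotations.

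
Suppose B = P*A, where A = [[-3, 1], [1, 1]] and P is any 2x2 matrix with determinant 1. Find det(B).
-4

By the multiplicative property of determinants, det(B) = det(P*A) = det(P) * det(A) = det(A),
so the determinant is invariant under multiplication by any determinant-1 matrix; we just need det(A).

det(A) = (-3)(1) - (1)(1) = -3 - 1 = -4

Therefore det(B) = 1 * (-4) = -4.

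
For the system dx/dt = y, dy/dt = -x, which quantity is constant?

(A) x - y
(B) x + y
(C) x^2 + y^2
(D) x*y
C

A first integral I satisfies dI/dt = 0 along every solution. Differentiate each option and use the equation of motion:
(A) d/dt[x - y] = y - (-x) = x + y, not identically 0
(B) d/dt[x + y] = y + (-x) = y - x, not identically 0
(C) d/dt[x^2 + y^2] = 2x*dx/dt + 2y*dy/dt = 2x*y + 2y*(-x) = 0
(D) d/dt[x*y] = (dx/dt)y + x(dy/dt) = y^2 - x^2, not identically 0

Only (C) has zero time-derivative. So x^2 + y^2 (the squared radius; trajectories are circles) is the conserved quantity.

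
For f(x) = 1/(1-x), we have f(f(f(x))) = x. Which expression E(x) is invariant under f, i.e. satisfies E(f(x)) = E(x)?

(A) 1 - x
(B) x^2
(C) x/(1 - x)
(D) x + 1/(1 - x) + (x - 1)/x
D

Replace x by f(x) = 1/(1 - x) in each option and simplify. As a quick numerical cross-check, also compare E(4) with E(f(4)) = E(-1/3).

(A) 1 - x  ->  1 - (1/(1 - x)) = x/(x - 1); check: E(4) = -3 but E(-1/3) = 4/3.   [not invariant]
(B) x^2  ->  (1/(1 - x))^2 = (x - 1)^(-2); check: E(4) = 16 but E(-1/3) = 1/9.   [not invariant]
(C) x/(1 - x)  ->  (1/(1 - x))/(1 - (1/(1 - x))) = -1/x; check: E(4) = -4/3 but E(-1/3) = -1/4.   [not invariant]
(D) x + 1/(1 - x) + (x - 1)/x  ->  (1/(1 - x)) + 1/(1 - (1/(1 - x))) + ((1/(1 - x)) - 1)/(1/(1 - x)), which simplifies back to x + 1/(1 - x) + (x - 1)/x; check: E(4) = 53/12, E(-1/3) = 53/12.   [invariant]

Only (D) is unchanged. Indeed f(f(x)) = 1/(1 - 1/(1-x)) = (1-x)/(-x) = (x-1)/x, so E(x) = x + f(x) + f(f(x)) is the sum over the whole 3-cycle; applying f just permutes the three terms cyclically (x -> f(x) -> f(f(x)) -> x), leaving the sum unchanged.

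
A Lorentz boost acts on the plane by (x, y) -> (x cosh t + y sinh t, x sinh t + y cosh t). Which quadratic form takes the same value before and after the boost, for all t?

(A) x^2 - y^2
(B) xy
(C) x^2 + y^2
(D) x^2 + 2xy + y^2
A

Write x' = x cosh t + y sinh t, y' = x sinh t + y cosh t and substitute into each option:
(A) x^2 - y^2: (x cosh t + y sinh t)^2 - (x sinh t + y cosh t)^2 = x^2(cosh^2 t - sinh^2 t) + 2xy(cosh t sinh t - sinh t cosh t) + y^2(sinh^2 t - cosh^2 t) = x^2 - y^2   [invariant, using cosh^2 t - sinh^2 t = 1]
(B) xy: (x cosh t + y sinh t)(x sinh t + y cosh t) = xy(cosh^2 t + sinh^2 t) + (x^2 + y^2) sinh t cosh t = xy cosh 2t + (x^2 + y^2)(sinh 2t)/2   [not invariant for t != 0]
(C) x^2 + y^2: (x cosh t + y sinh t)^2 + (x sinh t + y cosh t)^2 = (x^2 + y^2)(cosh^2 t + sinh^2 t) + 4xy sinh t cosh t = (x^2 + y^2) cosh 2t + 2xy sinh 2t   [not invariant for t != 0]
(D) x^2 + 2xy + y^2: (x' + y')^2 with x' + y' = (x + y)(cosh t + sinh t) = (x + y)e^t, so it becomes (x + y)^2 e^(2t)   [not invariant for t != 0]

Only (A) x^2 - y^2 is unchanged; it is the Minkowski form preserved by Lorentz boosts, just as x^2 + y^2 is preserved by ordinary rotations.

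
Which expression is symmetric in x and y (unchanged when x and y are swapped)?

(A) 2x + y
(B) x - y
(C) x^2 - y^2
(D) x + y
D

A symmetric expression is unchanged when the variables are permuted; here the transformation to test is the swap (x, y) -> (y, x).
Substitute the transformed coordinates into each option and compare with the original:
(A) 2x + y  ->  2(y) + (x) = x + 2y   [differs from 2x + y: not invariant]
(B) x - y  ->  (y) - (x) = -x + y   [differs from x - y: not invariant]
(C) x^2 - y^2  ->  (y)^2 - (x)^2 = -x^2 + y^2   [differs from x^2 - y^2: not invariant]
(D) x + y  ->  (y) + (x) = x + y   [equals x + y: invariant]

Only option (D), x + y, is unchanged by the transformation.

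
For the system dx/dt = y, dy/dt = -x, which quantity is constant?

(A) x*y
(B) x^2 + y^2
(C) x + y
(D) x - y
B

A first integral I satisfies dI/dt = 0 along every solution. Differentiate each option and use the equation of motion:
(A) d/dt[x*y] = (dx/dt)y + x(dy/dt) = y^2 - x^2, not identically 0
(B) d/dt[x^2 + y^2] = 2x*dx/dt + 2y*dy/dt = 2x*y + 2y*(-x) = 0
(C) d/dt[x + y] = y + (-x) = y - x, not identically 0
(D) d/dt[x - y] = y - (-x) = x + y, not identically 0

Only (B) has zero time-derivative. So x^2 + y^2 (the squared radius; trajectories are circles) is the conserved quantity.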